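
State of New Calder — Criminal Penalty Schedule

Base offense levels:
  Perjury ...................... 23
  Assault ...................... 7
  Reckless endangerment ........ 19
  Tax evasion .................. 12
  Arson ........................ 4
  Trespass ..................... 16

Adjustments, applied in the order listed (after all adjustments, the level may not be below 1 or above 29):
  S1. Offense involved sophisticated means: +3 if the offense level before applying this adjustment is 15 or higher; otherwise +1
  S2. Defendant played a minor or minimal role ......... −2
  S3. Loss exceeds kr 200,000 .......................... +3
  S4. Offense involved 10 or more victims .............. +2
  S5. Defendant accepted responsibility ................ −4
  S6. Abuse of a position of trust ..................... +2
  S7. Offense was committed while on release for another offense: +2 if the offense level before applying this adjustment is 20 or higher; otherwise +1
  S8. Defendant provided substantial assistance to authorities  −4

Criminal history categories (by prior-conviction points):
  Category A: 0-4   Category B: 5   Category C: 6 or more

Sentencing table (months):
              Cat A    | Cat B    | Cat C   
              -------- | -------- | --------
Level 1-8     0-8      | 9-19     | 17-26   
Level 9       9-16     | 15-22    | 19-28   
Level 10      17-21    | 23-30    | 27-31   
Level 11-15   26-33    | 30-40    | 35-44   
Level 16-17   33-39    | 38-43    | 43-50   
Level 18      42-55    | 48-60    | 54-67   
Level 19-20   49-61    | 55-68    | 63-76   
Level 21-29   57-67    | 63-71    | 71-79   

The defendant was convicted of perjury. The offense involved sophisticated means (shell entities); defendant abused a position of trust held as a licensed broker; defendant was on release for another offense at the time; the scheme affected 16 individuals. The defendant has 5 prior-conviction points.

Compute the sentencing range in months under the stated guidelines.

63-71 months

Base offense level for perjury: 23.
S1 applies (level before this adjustment is 23 ≥ 15, so +3): 23 + 3 = 26.
S2 does not apply.
S4 applies: 26 + 2 = 28.
S6 applies: 28 + 2 = 30.
S7 applies (level before this adjustment is 30 ≥ 20, so +2): 30 + 2 = 32.
S8 does not apply.
Level 32 exceeds the maximum of 29; capped at 29.
Final offense level: 29.
Criminal history: 5 prior points → Category B (5).
Level 29 falls in the 21-29 band.
Grid: Level 21-29 × Category B = 63-71 months.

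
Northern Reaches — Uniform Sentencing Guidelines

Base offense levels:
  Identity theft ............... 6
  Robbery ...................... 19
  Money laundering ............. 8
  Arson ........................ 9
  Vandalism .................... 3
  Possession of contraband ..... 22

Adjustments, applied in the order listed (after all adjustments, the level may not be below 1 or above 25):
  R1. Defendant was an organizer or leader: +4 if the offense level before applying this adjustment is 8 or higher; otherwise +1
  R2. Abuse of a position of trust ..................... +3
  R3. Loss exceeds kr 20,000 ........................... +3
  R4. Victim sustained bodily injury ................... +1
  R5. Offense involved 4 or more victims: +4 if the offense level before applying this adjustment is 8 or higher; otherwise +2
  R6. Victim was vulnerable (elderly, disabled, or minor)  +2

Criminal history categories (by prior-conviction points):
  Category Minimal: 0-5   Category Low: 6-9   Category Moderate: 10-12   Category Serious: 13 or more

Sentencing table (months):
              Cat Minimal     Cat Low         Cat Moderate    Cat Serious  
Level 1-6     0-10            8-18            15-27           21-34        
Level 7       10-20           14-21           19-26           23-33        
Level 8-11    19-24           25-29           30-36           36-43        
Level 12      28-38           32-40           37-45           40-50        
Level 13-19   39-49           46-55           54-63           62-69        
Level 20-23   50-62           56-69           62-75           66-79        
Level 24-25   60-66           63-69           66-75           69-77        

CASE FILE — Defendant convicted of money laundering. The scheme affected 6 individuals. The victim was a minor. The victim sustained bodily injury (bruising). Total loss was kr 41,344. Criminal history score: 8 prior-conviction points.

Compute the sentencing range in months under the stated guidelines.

Base offense level for money laundering: 8.
R1 does not apply.
R3 applies: 8 + 3 = 11.
R4 applies: 11 + 1 = 12.
R5 applies (level before this adjustment is 12 ≥ 8, so +4): 12 + 4 = 16.
R6 applies: 16 + 2 = 18.
Final offense level: 18.
Criminal history: 8 prior points → Category Low (6-9).
Level 18 falls in the 13-19 band.
Grid: Level 13-19 × Category Low = 46-55 months.

46-55 months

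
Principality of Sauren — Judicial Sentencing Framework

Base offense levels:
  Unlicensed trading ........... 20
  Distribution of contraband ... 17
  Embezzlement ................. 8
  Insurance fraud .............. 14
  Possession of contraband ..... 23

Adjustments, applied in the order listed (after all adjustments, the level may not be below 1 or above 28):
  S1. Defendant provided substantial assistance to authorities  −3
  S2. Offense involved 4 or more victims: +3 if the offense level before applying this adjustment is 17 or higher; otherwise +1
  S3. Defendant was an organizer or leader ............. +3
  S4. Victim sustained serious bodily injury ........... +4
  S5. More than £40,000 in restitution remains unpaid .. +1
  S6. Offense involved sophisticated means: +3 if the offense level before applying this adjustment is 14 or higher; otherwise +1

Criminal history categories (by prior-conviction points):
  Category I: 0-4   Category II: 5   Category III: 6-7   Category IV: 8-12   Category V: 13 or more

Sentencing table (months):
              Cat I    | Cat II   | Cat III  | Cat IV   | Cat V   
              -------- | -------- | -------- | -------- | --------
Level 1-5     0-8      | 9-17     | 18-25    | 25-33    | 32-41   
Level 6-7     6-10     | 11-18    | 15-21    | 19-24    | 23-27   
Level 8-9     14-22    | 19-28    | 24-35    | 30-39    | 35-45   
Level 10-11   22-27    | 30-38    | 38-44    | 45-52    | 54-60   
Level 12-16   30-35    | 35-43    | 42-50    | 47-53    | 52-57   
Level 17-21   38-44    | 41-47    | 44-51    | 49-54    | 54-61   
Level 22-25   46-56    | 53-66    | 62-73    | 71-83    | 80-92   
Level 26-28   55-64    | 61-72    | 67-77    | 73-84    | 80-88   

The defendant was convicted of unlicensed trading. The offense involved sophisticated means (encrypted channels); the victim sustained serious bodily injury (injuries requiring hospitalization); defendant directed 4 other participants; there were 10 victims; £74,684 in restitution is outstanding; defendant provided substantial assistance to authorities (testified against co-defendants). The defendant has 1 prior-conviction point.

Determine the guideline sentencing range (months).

55-64 months

Base offense level for unlicensed trading: 20.
S1 applies: 20 − 3 = 17.
S2 applies (level before this adjustment is 17 ≥ 17, so +3): 17 + 3 = 20.
S3 applies: 20 + 3 = 23.
S4 applies: 23 + 4 = 27.
S5 applies: 27 + 1 = 28.
S6 applies (level before this adjustment is 28 ≥ 14, so +3): 28 + 3 = 31.
Level 31 exceeds the maximum of 28; capped at 28.
Final offense level: 28.
Criminal history: 1 prior point → Category I (0-4).
Level 28 falls in the 26-28 band.
Grid: Level 26-28 × Category I = 55-64 months.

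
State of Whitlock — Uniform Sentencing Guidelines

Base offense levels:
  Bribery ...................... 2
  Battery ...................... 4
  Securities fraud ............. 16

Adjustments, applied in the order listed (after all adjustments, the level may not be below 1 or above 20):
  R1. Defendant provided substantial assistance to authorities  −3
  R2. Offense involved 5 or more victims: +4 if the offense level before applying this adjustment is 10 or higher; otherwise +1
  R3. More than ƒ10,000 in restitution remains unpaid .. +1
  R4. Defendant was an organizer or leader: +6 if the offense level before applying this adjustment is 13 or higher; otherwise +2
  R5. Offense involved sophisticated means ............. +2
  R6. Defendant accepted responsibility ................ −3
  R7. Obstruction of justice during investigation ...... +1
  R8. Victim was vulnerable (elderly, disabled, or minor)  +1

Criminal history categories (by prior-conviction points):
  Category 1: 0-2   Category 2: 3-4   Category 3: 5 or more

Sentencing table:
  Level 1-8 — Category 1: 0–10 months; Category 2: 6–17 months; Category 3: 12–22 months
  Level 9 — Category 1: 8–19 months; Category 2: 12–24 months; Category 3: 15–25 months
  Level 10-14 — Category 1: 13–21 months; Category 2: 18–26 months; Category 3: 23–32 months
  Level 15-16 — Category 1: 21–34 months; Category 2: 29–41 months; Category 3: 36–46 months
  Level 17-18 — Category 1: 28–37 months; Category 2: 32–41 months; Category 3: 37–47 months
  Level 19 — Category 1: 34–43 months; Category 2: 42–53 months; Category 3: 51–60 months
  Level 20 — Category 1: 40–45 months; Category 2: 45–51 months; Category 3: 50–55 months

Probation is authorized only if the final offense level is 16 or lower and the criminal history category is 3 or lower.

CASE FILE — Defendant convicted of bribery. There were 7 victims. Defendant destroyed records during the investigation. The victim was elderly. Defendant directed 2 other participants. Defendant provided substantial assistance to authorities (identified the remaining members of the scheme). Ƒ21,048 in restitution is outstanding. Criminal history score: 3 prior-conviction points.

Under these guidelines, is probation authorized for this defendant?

Yes

Base offense level for bribery: 2.
R1 applies: 2 − 3 = -1.
R2 applies (level before this adjustment is -1 < 10, so +1): -1 + 1 = 0.
R3 applies: 0 + 1 = 1.
R4 applies (level before this adjustment is 1 < 13, so +2): 1 + 2 = 3.
R7 applies: 3 + 1 = 4.
R8 applies: 4 + 1 = 5.
Final offense level: 5.
Criminal history: 3 prior points → Category 2 (3-4).
Level 5 falls in the 1-8 band.
Grid: Level 1-8 × Category 2 = 6-17 months.
Probation check: level 5 ≤ 16 and category 2 ≤ 3 → eligible.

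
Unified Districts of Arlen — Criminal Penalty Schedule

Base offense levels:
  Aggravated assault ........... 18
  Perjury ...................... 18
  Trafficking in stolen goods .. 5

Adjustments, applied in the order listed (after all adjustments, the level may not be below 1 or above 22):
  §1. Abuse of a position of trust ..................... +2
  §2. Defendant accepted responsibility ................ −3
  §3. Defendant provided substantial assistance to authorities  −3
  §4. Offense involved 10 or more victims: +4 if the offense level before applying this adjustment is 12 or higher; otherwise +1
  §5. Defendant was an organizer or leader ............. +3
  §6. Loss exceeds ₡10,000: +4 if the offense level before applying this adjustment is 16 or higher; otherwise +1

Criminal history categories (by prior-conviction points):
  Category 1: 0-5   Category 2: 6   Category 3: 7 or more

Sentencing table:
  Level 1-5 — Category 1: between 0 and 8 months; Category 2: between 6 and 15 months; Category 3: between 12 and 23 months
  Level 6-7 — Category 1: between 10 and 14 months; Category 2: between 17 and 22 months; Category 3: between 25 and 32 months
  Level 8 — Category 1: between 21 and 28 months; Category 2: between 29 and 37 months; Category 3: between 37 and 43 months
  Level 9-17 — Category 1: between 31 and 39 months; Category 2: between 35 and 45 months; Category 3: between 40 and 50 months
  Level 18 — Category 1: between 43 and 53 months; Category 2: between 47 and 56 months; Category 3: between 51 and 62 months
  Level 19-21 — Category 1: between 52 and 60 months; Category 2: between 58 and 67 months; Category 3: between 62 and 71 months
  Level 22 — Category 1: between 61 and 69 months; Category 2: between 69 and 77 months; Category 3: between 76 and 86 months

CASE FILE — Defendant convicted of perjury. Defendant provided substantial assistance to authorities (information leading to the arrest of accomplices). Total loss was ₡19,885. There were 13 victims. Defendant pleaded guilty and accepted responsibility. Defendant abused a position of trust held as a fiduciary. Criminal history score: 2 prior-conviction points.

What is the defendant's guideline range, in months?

Base offense level for perjury: 18.
§1 applies: 18 + 2 = 20.
§2 applies: 20 − 3 = 17.
§3 applies: 17 − 3 = 14.
§4 applies (level before this adjustment is 14 ≥ 12, so +4): 14 + 4 = 18.
§6 applies (level before this adjustment is 18 ≥ 16, so +4): 18 + 4 = 22.
Final offense level: 22.
Criminal history: 2 prior points → Category 1 (0-5).
Level 22 falls in the 22 band.
Grid: Level 22 × Category 1 = 61-69 months.

61-69 months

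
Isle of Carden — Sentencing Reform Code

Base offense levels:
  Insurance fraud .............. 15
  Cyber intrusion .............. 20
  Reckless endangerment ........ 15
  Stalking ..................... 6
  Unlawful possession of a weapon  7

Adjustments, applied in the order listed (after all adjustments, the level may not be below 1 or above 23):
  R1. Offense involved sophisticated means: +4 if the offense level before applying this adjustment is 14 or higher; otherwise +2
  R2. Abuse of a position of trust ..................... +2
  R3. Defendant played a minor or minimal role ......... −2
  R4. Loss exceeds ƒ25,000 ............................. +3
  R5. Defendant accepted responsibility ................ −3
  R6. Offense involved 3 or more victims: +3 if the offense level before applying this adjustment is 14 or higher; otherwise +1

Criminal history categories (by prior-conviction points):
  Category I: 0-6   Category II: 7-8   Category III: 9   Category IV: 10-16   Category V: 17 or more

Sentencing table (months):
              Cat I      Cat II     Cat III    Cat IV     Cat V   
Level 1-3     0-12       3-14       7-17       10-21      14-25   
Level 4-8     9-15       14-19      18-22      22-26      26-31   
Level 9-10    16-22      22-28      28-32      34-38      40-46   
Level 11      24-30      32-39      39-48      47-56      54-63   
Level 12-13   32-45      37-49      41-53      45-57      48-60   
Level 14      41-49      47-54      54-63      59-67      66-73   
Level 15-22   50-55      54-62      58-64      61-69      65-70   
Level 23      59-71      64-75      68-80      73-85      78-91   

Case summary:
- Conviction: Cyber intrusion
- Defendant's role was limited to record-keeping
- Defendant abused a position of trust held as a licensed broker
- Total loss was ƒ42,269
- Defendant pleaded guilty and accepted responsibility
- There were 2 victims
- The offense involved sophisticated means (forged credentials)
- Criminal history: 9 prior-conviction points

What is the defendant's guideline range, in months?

68-80 months

Base offense level for cyber intrusion: 20.
R1 applies (level before this adjustment is 20 ≥ 14, so +4): 20 + 4 = 24.
R2 applies: 24 + 2 = 26.
R3 applies: 26 − 2 = 24.
R4 applies: 24 + 3 = 27.
R5 applies: 27 − 3 = 24.
R6 does not apply.
Level 24 exceeds the maximum of 23; capped at 23.
Final offense level: 23.
Criminal history: 9 prior points → Category III (9).
Level 23 falls in the 23 band.
Grid: Level 23 × Category III = 68-80 months.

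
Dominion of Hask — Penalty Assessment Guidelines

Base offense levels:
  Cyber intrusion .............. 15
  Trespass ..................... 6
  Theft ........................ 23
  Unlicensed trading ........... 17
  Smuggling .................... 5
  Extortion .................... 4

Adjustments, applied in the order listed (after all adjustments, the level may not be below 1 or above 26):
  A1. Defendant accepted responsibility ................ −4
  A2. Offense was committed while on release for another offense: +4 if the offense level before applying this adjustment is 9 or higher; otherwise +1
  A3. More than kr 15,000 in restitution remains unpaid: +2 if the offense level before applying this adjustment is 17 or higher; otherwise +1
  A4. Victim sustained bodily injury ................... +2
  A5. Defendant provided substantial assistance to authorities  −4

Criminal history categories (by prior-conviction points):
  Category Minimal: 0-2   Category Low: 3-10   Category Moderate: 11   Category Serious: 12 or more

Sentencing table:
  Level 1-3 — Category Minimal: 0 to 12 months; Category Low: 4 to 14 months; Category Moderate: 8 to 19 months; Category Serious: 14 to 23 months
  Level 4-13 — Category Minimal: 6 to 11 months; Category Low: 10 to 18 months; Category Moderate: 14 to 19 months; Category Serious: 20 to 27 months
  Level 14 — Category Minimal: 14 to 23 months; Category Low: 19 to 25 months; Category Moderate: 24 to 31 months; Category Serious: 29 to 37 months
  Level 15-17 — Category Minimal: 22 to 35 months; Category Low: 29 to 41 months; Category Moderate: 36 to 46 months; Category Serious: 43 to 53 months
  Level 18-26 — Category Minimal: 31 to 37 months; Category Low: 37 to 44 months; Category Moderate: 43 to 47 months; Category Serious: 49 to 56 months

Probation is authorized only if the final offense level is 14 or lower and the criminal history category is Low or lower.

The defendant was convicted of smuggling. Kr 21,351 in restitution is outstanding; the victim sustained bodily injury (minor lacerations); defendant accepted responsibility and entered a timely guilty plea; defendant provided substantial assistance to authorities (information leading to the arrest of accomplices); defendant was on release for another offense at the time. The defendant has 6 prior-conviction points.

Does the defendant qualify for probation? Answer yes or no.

Yes

Base offense level for smuggling: 5.
A1 applies: 5 − 4 = 1.
A2 applies (level before this adjustment is 1 < 9, so +1): 1 + 1 = 2.
A3 applies (level before this adjustment is 2 < 17, so +1): 2 + 1 = 3.
A4 applies: 3 + 2 = 5.
A5 applies: 5 − 4 = 1.
Final offense level: 1.
Criminal history: 6 prior points → Category Low (3-10).
Level 1 falls in the 1-3 band.
Grid: Level 1-3 × Category Low = 4-14 months.
Probation check: level 1 ≤ 14 and category Low ≤ Low → eligible.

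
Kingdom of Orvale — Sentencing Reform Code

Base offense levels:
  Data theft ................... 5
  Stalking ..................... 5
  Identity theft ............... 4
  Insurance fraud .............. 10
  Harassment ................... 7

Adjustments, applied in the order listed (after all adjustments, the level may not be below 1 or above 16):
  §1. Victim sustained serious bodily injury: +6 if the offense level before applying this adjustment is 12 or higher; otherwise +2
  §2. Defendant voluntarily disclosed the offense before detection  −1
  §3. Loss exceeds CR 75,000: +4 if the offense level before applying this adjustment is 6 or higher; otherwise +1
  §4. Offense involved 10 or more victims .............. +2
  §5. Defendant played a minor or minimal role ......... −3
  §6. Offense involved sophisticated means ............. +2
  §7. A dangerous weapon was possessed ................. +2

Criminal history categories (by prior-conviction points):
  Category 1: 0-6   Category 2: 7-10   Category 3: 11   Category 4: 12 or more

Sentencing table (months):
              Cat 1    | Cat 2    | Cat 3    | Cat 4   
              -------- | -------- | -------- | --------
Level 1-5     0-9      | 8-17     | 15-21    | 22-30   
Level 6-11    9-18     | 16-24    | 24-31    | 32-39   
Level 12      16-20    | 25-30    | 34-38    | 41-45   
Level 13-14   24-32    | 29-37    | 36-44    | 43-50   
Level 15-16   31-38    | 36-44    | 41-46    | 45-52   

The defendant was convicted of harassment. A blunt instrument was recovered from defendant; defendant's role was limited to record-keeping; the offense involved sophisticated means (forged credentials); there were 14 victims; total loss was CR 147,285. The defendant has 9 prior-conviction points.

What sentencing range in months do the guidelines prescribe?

29-37 months

Base offense level for harassment: 7.
§1 does not apply.
§3 applies (level before this adjustment is 7 ≥ 6, so +4): 7 + 4 = 11.
§4 applies: 11 + 2 = 13.
§5 applies: 13 − 3 = 10.
§6 applies: 10 + 2 = 12.
§7 applies: 12 + 2 = 14.
Final offense level: 14.
Criminal history: 9 prior points → Category 2 (7-10).
Level 14 falls in the 13-14 band.
Grid: Level 13-14 × Category 2 = 29-37 months.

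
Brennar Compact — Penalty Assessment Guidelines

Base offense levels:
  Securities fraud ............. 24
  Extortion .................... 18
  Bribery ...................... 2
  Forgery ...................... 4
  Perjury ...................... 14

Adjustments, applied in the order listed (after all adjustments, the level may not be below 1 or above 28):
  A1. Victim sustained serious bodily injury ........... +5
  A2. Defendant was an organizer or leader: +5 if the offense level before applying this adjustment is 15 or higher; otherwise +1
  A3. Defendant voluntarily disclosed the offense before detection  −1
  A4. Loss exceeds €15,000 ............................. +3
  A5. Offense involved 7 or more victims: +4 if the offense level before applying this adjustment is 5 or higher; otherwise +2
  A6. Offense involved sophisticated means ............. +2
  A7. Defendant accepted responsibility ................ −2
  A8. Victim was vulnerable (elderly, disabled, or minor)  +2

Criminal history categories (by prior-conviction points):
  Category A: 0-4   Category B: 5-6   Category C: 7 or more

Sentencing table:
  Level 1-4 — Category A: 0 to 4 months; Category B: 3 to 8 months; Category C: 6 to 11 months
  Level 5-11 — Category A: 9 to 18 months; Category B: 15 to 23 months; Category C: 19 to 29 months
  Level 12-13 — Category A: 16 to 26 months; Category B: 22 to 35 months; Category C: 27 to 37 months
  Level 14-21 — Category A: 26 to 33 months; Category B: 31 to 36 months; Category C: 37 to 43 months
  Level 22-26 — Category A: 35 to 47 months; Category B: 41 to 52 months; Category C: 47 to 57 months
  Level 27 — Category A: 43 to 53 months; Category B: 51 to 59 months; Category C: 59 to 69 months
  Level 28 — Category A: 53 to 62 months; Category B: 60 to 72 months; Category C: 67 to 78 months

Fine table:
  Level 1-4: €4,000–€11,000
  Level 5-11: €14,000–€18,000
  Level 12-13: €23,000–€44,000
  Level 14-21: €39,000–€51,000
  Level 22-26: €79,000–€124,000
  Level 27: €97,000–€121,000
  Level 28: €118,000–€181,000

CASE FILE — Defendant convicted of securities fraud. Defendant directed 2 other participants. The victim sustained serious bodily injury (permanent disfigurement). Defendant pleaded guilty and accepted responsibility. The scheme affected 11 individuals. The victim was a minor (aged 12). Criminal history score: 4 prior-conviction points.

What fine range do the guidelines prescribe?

€118,000–€181,000

Base offense level for securities fraud: 24.
A1 applies: 24 + 5 = 29.
A2 applies (level before this adjustment is 29 ≥ 15, so +5): 29 + 5 = 34.
A4 does not apply.
A5 applies (level before this adjustment is 34 ≥ 5, so +4): 34 + 4 = 38.
A7 applies: 38 − 2 = 36.
A8 applies: 36 + 2 = 38.
Level 38 exceeds the maximum of 28; capped at 28.
Final offense level: 28.
Level 28 falls in the 28 band.
Fine table: Level 28 → €118,000–€181,000.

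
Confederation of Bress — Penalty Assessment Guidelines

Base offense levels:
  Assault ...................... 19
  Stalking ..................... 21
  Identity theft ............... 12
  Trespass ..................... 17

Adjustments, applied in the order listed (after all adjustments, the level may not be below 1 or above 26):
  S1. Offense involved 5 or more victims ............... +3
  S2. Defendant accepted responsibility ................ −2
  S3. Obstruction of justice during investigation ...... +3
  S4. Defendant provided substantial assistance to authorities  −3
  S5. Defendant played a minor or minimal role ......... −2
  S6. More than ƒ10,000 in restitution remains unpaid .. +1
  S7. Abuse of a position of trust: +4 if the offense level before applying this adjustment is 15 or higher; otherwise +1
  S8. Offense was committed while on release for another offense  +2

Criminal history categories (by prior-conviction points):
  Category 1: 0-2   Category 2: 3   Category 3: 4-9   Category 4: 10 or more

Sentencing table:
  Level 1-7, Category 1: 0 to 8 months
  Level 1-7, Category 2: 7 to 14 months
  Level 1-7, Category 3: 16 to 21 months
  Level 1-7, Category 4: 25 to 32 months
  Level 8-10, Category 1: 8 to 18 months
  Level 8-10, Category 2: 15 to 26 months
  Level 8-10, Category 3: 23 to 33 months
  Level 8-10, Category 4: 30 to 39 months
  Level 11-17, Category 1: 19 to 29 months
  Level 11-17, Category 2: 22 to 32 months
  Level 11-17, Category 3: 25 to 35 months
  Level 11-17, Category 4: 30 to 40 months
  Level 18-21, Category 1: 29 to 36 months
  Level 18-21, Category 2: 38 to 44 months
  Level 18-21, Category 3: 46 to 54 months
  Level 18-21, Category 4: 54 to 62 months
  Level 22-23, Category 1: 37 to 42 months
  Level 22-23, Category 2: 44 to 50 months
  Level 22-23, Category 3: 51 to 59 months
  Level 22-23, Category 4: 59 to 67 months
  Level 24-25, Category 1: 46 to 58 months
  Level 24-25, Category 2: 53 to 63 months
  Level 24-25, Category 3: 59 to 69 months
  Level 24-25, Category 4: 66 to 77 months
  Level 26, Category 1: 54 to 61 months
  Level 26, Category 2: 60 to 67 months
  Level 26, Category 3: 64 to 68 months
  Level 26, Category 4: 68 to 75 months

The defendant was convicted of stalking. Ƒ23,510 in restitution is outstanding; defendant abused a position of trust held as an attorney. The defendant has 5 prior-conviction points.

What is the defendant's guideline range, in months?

64-68 months

Base offense level for stalking: 21.
S2 does not apply.
S4 does not apply.
S5 does not apply.
S6 applies: 21 + 1 = 22.
S7 applies (level before this adjustment is 22 ≥ 15, so +4): 22 + 4 = 26.
Final offense level: 26.
Criminal history: 5 prior points → Category 3 (4-9).
Level 26 falls in the 26 band.
Grid: Level 26 × Category 3 = 64-68 months.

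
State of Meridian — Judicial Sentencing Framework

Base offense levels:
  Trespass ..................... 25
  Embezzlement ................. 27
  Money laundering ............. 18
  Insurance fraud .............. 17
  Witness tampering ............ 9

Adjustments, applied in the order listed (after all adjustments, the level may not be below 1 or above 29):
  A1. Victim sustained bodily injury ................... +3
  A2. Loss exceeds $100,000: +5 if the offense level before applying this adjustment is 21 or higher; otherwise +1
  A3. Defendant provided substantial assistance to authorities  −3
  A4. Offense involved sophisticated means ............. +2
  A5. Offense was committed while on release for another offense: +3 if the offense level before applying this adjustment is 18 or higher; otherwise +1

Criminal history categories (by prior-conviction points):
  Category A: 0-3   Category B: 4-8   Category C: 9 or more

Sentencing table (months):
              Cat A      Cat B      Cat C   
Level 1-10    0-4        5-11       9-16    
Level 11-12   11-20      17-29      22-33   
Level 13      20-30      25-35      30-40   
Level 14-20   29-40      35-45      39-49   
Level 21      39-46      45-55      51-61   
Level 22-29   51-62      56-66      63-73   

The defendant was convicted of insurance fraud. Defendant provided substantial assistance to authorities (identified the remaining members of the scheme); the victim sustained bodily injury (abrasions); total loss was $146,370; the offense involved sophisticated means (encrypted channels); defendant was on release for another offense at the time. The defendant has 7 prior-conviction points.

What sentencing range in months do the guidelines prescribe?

Base offense level for insurance fraud: 17.
A1 applies: 17 + 3 = 20.
A2 applies (level before this adjustment is 20 < 21, so +1): 20 + 1 = 21.
A3 applies: 21 − 3 = 18.
A4 applies: 18 + 2 = 20.
A5 applies (level before this adjustment is 20 ≥ 18, so +3): 20 + 3 = 23.
Final offense level: 23.
Criminal history: 7 prior points → Category B (4-8).
Level 23 falls in the 22-29 band.
Grid: Level 22-29 × Category B = 56-66 months.

56-66 months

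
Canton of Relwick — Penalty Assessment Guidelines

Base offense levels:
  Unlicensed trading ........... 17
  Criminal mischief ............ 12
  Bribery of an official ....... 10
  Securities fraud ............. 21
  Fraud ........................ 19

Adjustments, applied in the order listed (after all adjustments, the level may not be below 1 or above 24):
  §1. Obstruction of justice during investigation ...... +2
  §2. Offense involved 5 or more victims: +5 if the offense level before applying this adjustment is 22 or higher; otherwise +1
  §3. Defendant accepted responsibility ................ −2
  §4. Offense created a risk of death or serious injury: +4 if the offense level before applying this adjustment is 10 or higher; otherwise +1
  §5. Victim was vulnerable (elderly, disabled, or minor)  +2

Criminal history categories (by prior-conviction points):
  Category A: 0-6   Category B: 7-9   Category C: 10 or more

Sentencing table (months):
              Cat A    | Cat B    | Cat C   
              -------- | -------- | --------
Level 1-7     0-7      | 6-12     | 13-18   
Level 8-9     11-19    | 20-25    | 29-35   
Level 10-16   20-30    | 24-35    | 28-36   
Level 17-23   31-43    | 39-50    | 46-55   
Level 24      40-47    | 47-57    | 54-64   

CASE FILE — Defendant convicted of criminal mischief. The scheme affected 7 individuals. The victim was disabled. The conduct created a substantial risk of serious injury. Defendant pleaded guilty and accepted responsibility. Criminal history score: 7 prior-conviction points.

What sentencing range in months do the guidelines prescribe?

39-50 months

Base offense level for criminal mischief: 12.
§2 applies (level before this adjustment is 12 < 22, so +1): 12 + 1 = 13.
§3 applies: 13 − 2 = 11.
§4 applies (level before this adjustment is 11 ≥ 10, so +4): 11 + 4 = 15.
§5 applies: 15 + 2 = 17.
Final offense level: 17.
Criminal history: 7 prior points → Category B (7-9).
Level 17 falls in the 17-23 band.
Grid: Level 17-23 × Category B = 39-50 months.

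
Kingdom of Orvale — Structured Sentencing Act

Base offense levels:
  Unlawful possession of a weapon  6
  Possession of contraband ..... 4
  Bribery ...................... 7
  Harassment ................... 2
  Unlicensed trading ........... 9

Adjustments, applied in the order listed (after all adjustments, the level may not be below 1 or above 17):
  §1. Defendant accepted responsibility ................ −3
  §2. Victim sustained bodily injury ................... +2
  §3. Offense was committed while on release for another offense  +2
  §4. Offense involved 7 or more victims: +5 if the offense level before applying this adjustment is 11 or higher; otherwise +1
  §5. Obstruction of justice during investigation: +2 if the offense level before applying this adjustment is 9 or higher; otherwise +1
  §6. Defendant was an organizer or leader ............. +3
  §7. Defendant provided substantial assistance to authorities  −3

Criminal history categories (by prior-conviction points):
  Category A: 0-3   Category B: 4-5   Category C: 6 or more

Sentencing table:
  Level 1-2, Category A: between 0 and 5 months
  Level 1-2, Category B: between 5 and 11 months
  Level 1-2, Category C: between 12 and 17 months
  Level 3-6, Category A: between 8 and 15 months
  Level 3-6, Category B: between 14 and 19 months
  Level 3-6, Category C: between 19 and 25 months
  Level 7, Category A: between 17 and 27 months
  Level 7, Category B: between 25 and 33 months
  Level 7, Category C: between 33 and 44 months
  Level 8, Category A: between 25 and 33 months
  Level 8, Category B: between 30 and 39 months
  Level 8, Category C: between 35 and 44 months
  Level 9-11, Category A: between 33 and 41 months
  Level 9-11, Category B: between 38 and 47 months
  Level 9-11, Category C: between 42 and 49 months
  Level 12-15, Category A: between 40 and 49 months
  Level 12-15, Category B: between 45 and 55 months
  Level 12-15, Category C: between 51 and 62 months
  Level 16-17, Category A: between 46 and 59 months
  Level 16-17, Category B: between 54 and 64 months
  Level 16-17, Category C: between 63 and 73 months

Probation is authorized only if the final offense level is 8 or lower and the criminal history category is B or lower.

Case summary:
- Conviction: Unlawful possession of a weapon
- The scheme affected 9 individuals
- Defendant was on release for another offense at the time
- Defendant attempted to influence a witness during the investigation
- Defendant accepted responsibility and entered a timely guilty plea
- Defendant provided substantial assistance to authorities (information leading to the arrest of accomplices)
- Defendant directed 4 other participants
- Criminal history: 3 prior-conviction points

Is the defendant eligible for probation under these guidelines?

Base offense level for unlawful possession of a weapon: 6.
§1 applies: 6 − 3 = 3.
§2 does not apply.
§3 applies: 3 + 2 = 5.
§4 applies (level before this adjustment is 5 < 11, so +1): 5 + 1 = 6.
§5 applies (level before this adjustment is 6 < 9, so +1): 6 + 1 = 7.
§6 applies: 7 + 3 = 10.
§7 applies: 10 − 3 = 7.
Final offense level: 7.
Criminal history: 3 prior points → Category A (0-3).
Level 7 falls in the 7 band.
Grid: Level 7 × Category A = 17-27 months.
Probation check: level 7 ≤ 8 and category A ≤ B → eligible.

Yes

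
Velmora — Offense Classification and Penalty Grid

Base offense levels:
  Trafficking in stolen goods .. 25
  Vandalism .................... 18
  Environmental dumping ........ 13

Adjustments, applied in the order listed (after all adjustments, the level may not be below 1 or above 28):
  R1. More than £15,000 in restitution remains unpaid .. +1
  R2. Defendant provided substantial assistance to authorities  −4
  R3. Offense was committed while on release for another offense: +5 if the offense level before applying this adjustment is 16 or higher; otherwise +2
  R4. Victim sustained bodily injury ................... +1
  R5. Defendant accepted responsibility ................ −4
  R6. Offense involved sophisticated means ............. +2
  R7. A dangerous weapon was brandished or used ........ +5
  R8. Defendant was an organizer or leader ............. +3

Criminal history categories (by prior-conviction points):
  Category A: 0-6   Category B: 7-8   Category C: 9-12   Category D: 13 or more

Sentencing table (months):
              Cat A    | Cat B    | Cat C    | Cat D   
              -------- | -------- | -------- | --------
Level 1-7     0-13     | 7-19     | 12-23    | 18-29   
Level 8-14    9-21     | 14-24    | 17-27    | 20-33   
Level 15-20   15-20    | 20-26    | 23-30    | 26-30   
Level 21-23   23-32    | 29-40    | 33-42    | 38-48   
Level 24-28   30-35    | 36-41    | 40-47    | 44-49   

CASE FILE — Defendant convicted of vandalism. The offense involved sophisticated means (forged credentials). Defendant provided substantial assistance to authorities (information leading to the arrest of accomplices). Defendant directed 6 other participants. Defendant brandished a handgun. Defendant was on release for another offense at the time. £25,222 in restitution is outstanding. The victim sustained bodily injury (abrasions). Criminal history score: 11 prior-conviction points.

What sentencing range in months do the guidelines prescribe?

40-47 months

Base offense level for vandalism: 18.
R1 applies: 18 + 1 = 19.
R2 applies: 19 − 4 = 15.
R3 applies (level before this adjustment is 15 < 16, so +2): 15 + 2 = 17.
R4 applies: 17 + 1 = 18.
R6 applies: 18 + 2 = 20.
R7 applies: 20 + 5 = 25.
R8 applies: 25 + 3 = 28.
Final offense level: 28.
Criminal history: 11 prior points → Category C (9-12).
Level 28 falls in the 24-28 band.
Grid: Level 24-28 × Category C = 40-47 months.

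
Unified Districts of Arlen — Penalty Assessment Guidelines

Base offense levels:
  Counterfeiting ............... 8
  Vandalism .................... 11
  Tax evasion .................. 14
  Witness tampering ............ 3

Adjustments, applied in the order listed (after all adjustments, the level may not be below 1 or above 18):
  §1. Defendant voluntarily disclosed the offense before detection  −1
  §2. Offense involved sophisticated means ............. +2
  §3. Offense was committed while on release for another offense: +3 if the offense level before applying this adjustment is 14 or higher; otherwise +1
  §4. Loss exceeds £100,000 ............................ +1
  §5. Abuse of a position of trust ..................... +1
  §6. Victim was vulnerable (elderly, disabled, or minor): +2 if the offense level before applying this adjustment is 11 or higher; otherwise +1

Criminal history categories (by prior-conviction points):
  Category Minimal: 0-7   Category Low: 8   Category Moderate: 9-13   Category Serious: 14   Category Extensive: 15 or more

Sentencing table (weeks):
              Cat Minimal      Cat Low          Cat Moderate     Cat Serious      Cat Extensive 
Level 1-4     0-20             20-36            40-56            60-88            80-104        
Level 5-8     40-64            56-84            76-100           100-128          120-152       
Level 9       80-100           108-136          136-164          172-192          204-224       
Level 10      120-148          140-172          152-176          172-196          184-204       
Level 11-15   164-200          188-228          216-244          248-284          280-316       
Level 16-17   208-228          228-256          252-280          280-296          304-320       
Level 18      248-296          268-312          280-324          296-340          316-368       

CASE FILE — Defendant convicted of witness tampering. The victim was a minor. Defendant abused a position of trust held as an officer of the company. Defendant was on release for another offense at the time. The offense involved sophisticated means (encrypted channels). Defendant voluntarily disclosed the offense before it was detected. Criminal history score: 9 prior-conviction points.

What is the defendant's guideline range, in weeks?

76-100 weeks

Base offense level for witness tampering: 3.
§1 applies: 3 − 1 = 2.
§2 applies: 2 + 2 = 4.
§3 applies (level before this adjustment is 4 < 14, so +1): 4 + 1 = 5.
§5 applies: 5 + 1 = 6.
§6 applies (level before this adjustment is 6 < 11, so +1): 6 + 1 = 7.
Final offense level: 7.
Criminal history: 9 prior points → Category Moderate (9-13).
Level 7 falls in the 5-8 band.
Grid: Level 5-8 × Category Moderate = 76-100 weeks.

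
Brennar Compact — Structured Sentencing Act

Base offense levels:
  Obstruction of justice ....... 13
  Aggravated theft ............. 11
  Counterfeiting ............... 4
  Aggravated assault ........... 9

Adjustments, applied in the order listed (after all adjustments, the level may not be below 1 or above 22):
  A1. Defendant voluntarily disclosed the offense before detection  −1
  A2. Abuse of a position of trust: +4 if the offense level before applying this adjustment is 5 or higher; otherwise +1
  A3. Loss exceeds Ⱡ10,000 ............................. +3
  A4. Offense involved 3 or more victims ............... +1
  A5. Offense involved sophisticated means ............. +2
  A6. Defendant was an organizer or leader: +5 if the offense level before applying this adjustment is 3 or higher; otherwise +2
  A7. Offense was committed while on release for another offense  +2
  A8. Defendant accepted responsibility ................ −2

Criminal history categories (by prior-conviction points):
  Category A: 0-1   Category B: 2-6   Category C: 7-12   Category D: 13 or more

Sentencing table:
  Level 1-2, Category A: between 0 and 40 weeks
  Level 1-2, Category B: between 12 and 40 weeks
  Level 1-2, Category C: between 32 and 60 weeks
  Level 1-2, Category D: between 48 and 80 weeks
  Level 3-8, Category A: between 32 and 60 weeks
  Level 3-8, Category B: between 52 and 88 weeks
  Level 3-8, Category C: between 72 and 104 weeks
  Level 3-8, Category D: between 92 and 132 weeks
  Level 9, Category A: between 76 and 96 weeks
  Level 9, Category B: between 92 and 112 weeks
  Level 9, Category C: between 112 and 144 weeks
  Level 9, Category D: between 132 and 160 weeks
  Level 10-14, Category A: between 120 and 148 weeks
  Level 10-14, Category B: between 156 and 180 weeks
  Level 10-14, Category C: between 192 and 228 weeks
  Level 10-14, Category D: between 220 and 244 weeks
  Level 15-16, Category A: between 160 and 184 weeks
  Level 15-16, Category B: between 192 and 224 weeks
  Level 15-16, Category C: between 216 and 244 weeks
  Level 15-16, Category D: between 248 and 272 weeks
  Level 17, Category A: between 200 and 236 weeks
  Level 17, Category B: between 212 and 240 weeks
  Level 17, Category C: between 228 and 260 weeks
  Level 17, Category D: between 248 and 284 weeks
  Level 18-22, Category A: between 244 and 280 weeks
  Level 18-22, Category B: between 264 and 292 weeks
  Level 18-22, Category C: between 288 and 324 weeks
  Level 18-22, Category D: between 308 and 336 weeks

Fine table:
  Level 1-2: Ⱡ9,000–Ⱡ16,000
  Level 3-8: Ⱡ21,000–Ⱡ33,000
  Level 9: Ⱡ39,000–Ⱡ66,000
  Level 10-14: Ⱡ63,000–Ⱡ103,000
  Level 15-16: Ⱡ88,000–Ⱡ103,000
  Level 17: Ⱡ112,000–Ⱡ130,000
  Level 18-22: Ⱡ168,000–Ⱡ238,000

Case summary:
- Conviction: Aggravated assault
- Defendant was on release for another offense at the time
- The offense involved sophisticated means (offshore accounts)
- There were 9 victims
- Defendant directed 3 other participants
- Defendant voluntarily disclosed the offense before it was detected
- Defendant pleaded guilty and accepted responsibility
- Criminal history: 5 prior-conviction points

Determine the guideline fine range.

Base offense level for aggravated assault: 9.
A1 applies: 9 − 1 = 8.
A2 does not apply.
A3 does not apply.
A4 applies: 8 + 1 = 9.
A5 applies: 9 + 2 = 11.
A6 applies (level before this adjustment is 11 ≥ 3, so +5): 11 + 5 = 16.
A7 applies: 16 + 2 = 18.
A8 applies: 18 − 2 = 16.
Final offense level: 16.
Level 16 falls in the 15-16 band.
Fine table: Level 15-16 → Ⱡ88,000–Ⱡ103,000.

Ⱡ88,000–Ⱡ103,000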